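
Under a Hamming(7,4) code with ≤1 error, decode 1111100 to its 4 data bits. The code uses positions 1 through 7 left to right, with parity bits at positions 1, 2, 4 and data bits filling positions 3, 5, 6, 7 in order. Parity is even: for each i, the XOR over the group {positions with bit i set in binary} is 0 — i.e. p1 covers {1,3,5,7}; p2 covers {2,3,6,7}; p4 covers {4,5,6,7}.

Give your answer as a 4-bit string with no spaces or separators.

1100

s1 (pos 1,3,5,7): 1⊕1⊕1⊕0 = 1
s2 (pos 2,3,6,7): 1⊕1⊕0⊕0 = 0
s4 (pos 4,5,6,7): 1⊕1⊕0⊕0 = 0
Syndrome s4…s1 = 001 → error at position 1.
Flip position 1: 1111100 → 0111100
Read data bits from positions 3,5,6,7: 1100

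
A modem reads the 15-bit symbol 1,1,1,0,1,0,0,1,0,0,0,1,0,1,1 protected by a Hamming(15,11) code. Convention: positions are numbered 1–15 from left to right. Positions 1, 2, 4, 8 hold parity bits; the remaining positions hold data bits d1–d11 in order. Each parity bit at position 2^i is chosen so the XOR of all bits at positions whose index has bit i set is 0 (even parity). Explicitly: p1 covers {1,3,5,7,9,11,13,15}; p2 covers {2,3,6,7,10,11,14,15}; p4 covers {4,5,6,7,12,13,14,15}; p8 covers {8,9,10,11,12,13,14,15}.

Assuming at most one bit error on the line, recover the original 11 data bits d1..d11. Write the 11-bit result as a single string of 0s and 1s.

11000001011

s1 (pos 1,3,5,7,9,11,13,15): 1⊕1⊕1⊕0⊕0⊕0⊕0⊕1 = 0
s2 (pos 2,3,6,7,10,11,14,15): 1⊕1⊕0⊕0⊕0⊕0⊕1⊕1 = 0
s4 (pos 4,5,6,7,12,13,14,15): 0⊕1⊕0⊕0⊕1⊕0⊕1⊕1 = 0
s8 (pos 8,9,10,11,12,13,14,15): 1⊕0⊕0⊕0⊕1⊕0⊕1⊕1 = 0
Syndrome s8…s1 = 0000 → no error.
Read data bits from positions 3,5,6,7,9,10,11,12,13,14,15: 11000001011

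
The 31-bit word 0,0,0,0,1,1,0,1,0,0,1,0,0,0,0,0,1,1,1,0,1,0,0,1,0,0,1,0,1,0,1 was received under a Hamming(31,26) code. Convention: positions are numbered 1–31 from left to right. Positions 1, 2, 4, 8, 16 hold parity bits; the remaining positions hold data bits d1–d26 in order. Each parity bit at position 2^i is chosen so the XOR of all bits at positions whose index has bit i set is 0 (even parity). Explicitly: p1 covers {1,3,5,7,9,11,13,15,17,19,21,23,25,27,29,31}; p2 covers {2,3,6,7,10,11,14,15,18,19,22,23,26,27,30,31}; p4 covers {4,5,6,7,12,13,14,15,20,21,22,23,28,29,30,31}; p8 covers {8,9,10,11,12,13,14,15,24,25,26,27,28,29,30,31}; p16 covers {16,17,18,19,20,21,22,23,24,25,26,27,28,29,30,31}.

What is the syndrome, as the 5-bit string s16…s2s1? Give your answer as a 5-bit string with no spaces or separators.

00100

s1 (pos 1,3,5,7,9,11,13,15,17,19,21,23,25,27,29,31): 0⊕0⊕1⊕0⊕0⊕1⊕0⊕0⊕1⊕1⊕1⊕0⊕0⊕1⊕1⊕1 = 0
s2 (pos 2,3,6,7,10,11,14,15,18,19,22,23,26,27,30,31): 0⊕0⊕1⊕0⊕0⊕1⊕0⊕0⊕1⊕1⊕0⊕0⊕0⊕1⊕0⊕1 = 0
s4 (pos 4,5,6,7,12,13,14,15,20,21,22,23,28,29,30,31): 0⊕1⊕1⊕0⊕0⊕0⊕0⊕0⊕0⊕1⊕0⊕0⊕0⊕1⊕0⊕1 = 1
s8 (pos 8,9,10,11,12,13,14,15,24,25,26,27,28,29,30,31): 1⊕0⊕0⊕1⊕0⊕0⊕0⊕0⊕1⊕0⊕0⊕1⊕0⊕1⊕0⊕1 = 0
s16 (pos 16,17,18,19,20,21,22,23,24,25,26,27,28,29,30,31): 0⊕1⊕1⊕1⊕0⊕1⊕0⊕0⊕1⊕0⊕0⊕1⊕0⊕1⊕0⊕1 = 0
Syndrome s16…s1 = 00100 → error at position 4.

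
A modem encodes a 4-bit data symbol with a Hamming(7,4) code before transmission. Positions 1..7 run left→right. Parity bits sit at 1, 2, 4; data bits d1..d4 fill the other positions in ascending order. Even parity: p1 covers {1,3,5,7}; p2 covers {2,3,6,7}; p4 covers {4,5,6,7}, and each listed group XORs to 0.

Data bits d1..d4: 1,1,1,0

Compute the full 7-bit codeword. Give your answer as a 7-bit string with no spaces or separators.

0010110

Place data at non-parity positions: p1 p2 1 p4 1 1 0
p1 (pos 1,3,5,7): XOR of data positions = 1⊕1⊕0 = 0
p2 (pos 2,3,6,7): XOR of data positions = 1⊕1⊕0 = 0
p4 (pos 4,5,6,7): XOR of data positions = 1⊕1⊕0 = 0
Codeword: 0010110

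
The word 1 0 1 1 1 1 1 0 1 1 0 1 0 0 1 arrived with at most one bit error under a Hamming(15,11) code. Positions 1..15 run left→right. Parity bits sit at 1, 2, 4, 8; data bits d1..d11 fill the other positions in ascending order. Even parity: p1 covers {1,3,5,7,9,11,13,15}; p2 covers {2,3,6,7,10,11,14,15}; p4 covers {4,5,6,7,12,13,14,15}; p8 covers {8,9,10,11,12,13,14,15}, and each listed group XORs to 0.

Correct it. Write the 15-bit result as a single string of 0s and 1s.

s1 (pos 1,3,5,7,9,11,13,15): 1⊕1⊕1⊕1⊕1⊕0⊕0⊕1 = 0
s2 (pos 2,3,6,7,10,11,14,15): 0⊕1⊕1⊕1⊕1⊕0⊕0⊕1 = 1
s4 (pos 4,5,6,7,12,13,14,15): 1⊕1⊕1⊕1⊕1⊕0⊕0⊕1 = 0
s8 (pos 8,9,10,11,12,13,14,15): 0⊕1⊕1⊕0⊕1⊕0⊕0⊕1 = 0
Syndrome s8…s1 = 0010 → error at position 2.
Flip position 2: 101111101101001 → 111111101101001

111111101101001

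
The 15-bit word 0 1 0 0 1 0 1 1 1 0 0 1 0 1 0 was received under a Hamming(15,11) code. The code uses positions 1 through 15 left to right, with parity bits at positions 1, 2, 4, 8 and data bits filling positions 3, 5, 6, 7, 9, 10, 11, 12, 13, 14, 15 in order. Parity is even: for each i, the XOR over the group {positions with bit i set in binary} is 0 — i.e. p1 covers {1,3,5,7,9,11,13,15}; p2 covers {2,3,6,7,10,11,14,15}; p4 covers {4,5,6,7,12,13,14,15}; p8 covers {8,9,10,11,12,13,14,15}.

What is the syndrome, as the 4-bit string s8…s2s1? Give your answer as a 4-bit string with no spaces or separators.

s1 (pos 1,3,5,7,9,11,13,15): 0⊕0⊕1⊕1⊕1⊕0⊕0⊕0 = 1
s2 (pos 2,3,6,7,10,11,14,15): 1⊕0⊕0⊕1⊕0⊕0⊕1⊕0 = 1
s4 (pos 4,5,6,7,12,13,14,15): 0⊕1⊕0⊕1⊕1⊕0⊕1⊕0 = 0
s8 (pos 8,9,10,11,12,13,14,15): 1⊕1⊕0⊕0⊕1⊕0⊕1⊕0 = 0
Syndrome s8…s1 = 0011 → error at position 3.

0011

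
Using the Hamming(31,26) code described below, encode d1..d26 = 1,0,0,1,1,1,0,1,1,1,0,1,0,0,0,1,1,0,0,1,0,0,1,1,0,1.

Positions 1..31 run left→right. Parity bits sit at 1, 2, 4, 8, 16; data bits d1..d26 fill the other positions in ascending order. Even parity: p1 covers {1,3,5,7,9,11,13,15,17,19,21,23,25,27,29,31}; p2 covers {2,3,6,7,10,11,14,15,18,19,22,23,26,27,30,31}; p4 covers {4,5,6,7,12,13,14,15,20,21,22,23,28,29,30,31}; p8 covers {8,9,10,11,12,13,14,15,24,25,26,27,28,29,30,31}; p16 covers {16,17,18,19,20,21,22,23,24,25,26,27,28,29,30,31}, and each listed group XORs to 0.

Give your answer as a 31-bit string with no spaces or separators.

1011001111011101100011001001101

Place data at non-parity positions: p1 p2 1 p4 0 0 1 p8 1 1 0 1 1 1 0 p16 1 0 0 0 1 1 0 0 1 0 0 1 1 0 1
p1 (pos 1,3,5,7,9,11,13,15,17,19,21,23,25,27,29,31): XOR of data positions = 1⊕0⊕1⊕1⊕0⊕1⊕0⊕1⊕0⊕1⊕0⊕1⊕0⊕1⊕1 = 1
p2 (pos 2,3,6,7,10,11,14,15,18,19,22,23,26,27,30,31): XOR of data positions = 1⊕0⊕1⊕1⊕0⊕1⊕0⊕0⊕0⊕1⊕0⊕0⊕0⊕0⊕1 = 0
p4 (pos 4,5,6,7,12,13,14,15,20,21,22,23,28,29,30,31): XOR of data positions = 0⊕0⊕1⊕1⊕1⊕1⊕0⊕0⊕1⊕1⊕0⊕1⊕1⊕0⊕1 = 1
p8 (pos 8,9,10,11,12,13,14,15,24,25,26,27,28,29,30,31): XOR of data positions = 1⊕1⊕0⊕1⊕1⊕1⊕0⊕0⊕1⊕0⊕0⊕1⊕1⊕0⊕1 = 1
p16 (pos 16,17,18,19,20,21,22,23,24,25,26,27,28,29,30,31): XOR of data positions = 1⊕0⊕0⊕0⊕1⊕1⊕0⊕0⊕1⊕0⊕0⊕1⊕1⊕0⊕1 = 1
Codeword: 1011001111011101100011001001101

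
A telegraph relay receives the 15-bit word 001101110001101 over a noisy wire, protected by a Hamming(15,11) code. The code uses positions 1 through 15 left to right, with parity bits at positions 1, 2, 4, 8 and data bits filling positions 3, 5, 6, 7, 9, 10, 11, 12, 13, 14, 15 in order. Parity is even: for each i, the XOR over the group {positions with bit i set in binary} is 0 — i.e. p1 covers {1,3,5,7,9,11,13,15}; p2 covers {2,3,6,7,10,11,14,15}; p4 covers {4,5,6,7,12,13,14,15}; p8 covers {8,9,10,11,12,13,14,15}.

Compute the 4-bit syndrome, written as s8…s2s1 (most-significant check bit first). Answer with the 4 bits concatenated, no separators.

s1 (pos 1,3,5,7,9,11,13,15): 0⊕1⊕0⊕1⊕0⊕0⊕1⊕1 = 0
s2 (pos 2,3,6,7,10,11,14,15): 0⊕1⊕1⊕1⊕0⊕0⊕0⊕1 = 0
s4 (pos 4,5,6,7,12,13,14,15): 1⊕0⊕1⊕1⊕1⊕1⊕0⊕1 = 0
s8 (pos 8,9,10,11,12,13,14,15): 1⊕0⊕0⊕0⊕1⊕1⊕0⊕1 = 0
Syndrome s8…s1 = 0000 → no error.

0000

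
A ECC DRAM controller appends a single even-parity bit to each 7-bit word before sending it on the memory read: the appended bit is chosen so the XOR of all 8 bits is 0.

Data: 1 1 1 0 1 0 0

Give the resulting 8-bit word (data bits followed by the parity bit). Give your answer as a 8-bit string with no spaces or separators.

11101000

XOR of the 7 data bits: 1⊕1⊕1⊕0⊕1⊕0⊕0 = 0
Parity bit = 0 (so all 8 bits XOR to 0).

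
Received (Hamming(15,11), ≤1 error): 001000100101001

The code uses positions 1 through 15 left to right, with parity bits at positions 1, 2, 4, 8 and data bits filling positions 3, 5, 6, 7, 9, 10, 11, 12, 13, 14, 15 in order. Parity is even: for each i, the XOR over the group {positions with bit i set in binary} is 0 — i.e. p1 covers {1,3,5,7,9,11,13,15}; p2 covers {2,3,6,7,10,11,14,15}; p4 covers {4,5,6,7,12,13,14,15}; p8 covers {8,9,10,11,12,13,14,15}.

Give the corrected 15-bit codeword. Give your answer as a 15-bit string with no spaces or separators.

s1 (pos 1,3,5,7,9,11,13,15): 0⊕1⊕0⊕1⊕0⊕0⊕0⊕1 = 1
s2 (pos 2,3,6,7,10,11,14,15): 0⊕1⊕0⊕1⊕1⊕0⊕0⊕1 = 0
s4 (pos 4,5,6,7,12,13,14,15): 0⊕0⊕0⊕1⊕1⊕0⊕0⊕1 = 1
s8 (pos 8,9,10,11,12,13,14,15): 0⊕0⊕1⊕0⊕1⊕0⊕0⊕1 = 1
Syndrome s8…s1 = 1101 → error at position 13.
Flip position 13: 001000100101001 → 001000100101101

001000100101101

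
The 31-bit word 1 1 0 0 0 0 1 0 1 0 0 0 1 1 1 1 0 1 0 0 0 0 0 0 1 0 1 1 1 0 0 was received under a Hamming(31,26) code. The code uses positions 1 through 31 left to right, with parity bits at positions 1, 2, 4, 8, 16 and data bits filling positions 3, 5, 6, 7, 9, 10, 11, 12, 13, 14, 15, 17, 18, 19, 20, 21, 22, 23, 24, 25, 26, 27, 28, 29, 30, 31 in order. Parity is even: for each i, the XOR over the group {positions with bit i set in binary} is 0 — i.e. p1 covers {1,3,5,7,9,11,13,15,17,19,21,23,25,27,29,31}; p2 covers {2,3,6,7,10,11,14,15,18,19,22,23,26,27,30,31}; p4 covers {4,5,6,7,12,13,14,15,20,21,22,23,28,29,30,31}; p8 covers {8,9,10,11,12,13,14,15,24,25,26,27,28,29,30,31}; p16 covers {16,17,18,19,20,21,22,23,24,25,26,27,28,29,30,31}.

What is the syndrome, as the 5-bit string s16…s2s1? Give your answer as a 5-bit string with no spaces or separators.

s1 (pos 1,3,5,7,9,11,13,15,17,19,21,23,25,27,29,31): 1⊕0⊕0⊕1⊕1⊕0⊕1⊕1⊕0⊕0⊕0⊕0⊕1⊕1⊕1⊕0 = 0
s2 (pos 2,3,6,7,10,11,14,15,18,19,22,23,26,27,30,31): 1⊕0⊕0⊕1⊕0⊕0⊕1⊕1⊕1⊕0⊕0⊕0⊕0⊕1⊕0⊕0 = 0
s4 (pos 4,5,6,7,12,13,14,15,20,21,22,23,28,29,30,31): 0⊕0⊕0⊕1⊕0⊕1⊕1⊕1⊕0⊕0⊕0⊕0⊕1⊕1⊕0⊕0 = 0
s8 (pos 8,9,10,11,12,13,14,15,24,25,26,27,28,29,30,31): 0⊕1⊕0⊕0⊕0⊕1⊕1⊕1⊕0⊕1⊕0⊕1⊕1⊕1⊕0⊕0 = 0
s16 (pos 16,17,18,19,20,21,22,23,24,25,26,27,28,29,30,31): 1⊕0⊕1⊕0⊕0⊕0⊕0⊕0⊕0⊕1⊕0⊕1⊕1⊕1⊕0⊕0 = 0
Syndrome s16…s1 = 00000 → no error.

00000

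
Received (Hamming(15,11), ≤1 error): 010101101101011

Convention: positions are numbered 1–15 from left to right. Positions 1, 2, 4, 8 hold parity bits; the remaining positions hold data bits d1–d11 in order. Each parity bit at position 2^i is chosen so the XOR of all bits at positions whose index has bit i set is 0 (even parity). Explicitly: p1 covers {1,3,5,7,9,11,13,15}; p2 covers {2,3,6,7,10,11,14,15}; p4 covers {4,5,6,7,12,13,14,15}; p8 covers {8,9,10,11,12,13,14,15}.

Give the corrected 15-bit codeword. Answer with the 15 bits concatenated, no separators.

010101100101011

s1 (pos 1,3,5,7,9,11,13,15): 0⊕0⊕0⊕1⊕1⊕0⊕0⊕1 = 1
s2 (pos 2,3,6,7,10,11,14,15): 1⊕0⊕1⊕1⊕1⊕0⊕1⊕1 = 0
s4 (pos 4,5,6,7,12,13,14,15): 1⊕0⊕1⊕1⊕1⊕0⊕1⊕1 = 0
s8 (pos 8,9,10,11,12,13,14,15): 0⊕1⊕1⊕0⊕1⊕0⊕1⊕1 = 1
Syndrome s8…s1 = 1001 → error at position 9.
Flip position 9: 010101101101011 → 010101100101011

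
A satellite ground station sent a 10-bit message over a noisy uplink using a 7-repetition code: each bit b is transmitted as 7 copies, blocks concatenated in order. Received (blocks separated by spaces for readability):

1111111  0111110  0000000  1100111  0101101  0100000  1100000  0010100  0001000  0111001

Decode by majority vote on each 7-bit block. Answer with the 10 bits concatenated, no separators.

1101100001

Block 1 (1111111): 7 ones → 1
Block 2 (0111110): 5 ones → 1
Block 3 (0000000): 0 ones → 0
Block 4 (1100111): 5 ones → 1
Block 5 (0101101): 4 ones → 1
Block 6 (0100000): 1 one → 0
Block 7 (1100000): 2 ones → 0
Block 8 (0010100): 2 ones → 0
Block 9 (0001000): 1 one → 0
Block 10 (0111001): 4 ones → 1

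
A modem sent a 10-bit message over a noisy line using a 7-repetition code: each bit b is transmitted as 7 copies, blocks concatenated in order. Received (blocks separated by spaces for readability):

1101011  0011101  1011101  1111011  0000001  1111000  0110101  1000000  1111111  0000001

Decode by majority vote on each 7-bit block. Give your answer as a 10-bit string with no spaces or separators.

Block 1 (1101011): 5 ones → 1
Block 2 (0011101): 4 ones → 1
Block 3 (1011101): 5 ones → 1
Block 4 (1111011): 6 ones → 1
Block 5 (0000001): 1 one → 0
Block 6 (1111000): 4 ones → 1
Block 7 (0110101): 4 ones → 1
Block 8 (1000000): 1 one → 0
Block 9 (1111111): 7 ones → 1
Block 10 (0000001): 1 one → 0

1111011010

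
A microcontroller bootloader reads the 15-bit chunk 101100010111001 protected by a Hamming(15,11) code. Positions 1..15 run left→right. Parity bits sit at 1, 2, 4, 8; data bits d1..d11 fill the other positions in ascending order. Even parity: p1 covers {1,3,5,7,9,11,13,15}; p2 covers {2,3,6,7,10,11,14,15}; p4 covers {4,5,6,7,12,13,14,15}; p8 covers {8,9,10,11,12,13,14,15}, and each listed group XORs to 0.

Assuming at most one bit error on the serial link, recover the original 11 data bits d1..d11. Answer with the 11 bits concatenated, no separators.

10000110001

s1 (pos 1,3,5,7,9,11,13,15): 1⊕1⊕0⊕0⊕0⊕1⊕0⊕1 = 0
s2 (pos 2,3,6,7,10,11,14,15): 0⊕1⊕0⊕0⊕1⊕1⊕0⊕1 = 0
s4 (pos 4,5,6,7,12,13,14,15): 1⊕0⊕0⊕0⊕1⊕0⊕0⊕1 = 1
s8 (pos 8,9,10,11,12,13,14,15): 1⊕0⊕1⊕1⊕1⊕0⊕0⊕1 = 1
Syndrome s8…s1 = 1100 → error at position 12.
Flip position 12: 101100010111001 → 101100010110001
Read data bits from positions 3,5,6,7,9,10,11,12,13,14,15: 10000110001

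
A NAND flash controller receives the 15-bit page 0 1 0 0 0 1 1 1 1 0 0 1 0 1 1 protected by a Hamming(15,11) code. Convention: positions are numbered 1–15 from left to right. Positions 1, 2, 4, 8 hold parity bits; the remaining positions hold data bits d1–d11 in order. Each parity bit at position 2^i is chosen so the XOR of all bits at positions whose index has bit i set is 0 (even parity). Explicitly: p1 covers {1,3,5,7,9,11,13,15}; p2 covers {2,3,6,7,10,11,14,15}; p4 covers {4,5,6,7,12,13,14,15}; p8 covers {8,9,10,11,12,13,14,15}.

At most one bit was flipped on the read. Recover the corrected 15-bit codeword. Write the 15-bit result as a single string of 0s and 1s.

s1 (pos 1,3,5,7,9,11,13,15): 0⊕0⊕0⊕1⊕1⊕0⊕0⊕1 = 1
s2 (pos 2,3,6,7,10,11,14,15): 1⊕0⊕1⊕1⊕0⊕0⊕1⊕1 = 1
s4 (pos 4,5,6,7,12,13,14,15): 0⊕0⊕1⊕1⊕1⊕0⊕1⊕1 = 1
s8 (pos 8,9,10,11,12,13,14,15): 1⊕1⊕0⊕0⊕1⊕0⊕1⊕1 = 1
Syndrome s8…s1 = 1111 → error at position 15.
Flip position 15: 010001111001011 → 010001111001010

010001111001010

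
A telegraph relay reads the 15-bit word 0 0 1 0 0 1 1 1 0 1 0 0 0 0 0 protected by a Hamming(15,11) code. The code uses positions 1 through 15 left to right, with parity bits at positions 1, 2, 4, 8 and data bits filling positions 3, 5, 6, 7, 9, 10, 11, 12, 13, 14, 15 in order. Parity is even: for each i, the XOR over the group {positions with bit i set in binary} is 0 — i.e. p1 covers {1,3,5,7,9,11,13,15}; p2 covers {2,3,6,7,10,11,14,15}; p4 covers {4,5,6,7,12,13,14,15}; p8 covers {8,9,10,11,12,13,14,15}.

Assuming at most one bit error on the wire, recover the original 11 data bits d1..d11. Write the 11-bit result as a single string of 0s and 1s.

10110100000

s1 (pos 1,3,5,7,9,11,13,15): 0⊕1⊕0⊕1⊕0⊕0⊕0⊕0 = 0
s2 (pos 2,3,6,7,10,11,14,15): 0⊕1⊕1⊕1⊕1⊕0⊕0⊕0 = 0
s4 (pos 4,5,6,7,12,13,14,15): 0⊕0⊕1⊕1⊕0⊕0⊕0⊕0 = 0
s8 (pos 8,9,10,11,12,13,14,15): 1⊕0⊕1⊕0⊕0⊕0⊕0⊕0 = 0
Syndrome s8…s1 = 0000 → no error.
Read data bits from positions 3,5,6,7,9,10,11,12,13,14,15: 10110100000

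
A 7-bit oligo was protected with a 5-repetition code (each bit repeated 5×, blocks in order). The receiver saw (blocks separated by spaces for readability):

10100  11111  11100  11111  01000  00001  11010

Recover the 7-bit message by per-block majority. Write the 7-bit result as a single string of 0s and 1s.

Block 1 (10100): 2 ones → 0
Block 2 (11111): 5 ones → 1
Block 3 (11100): 3 ones → 1
Block 4 (11111): 5 ones → 1
Block 5 (01000): 1 one → 0
Block 6 (00001): 1 one → 0
Block 7 (11010): 3 ones → 1

0111001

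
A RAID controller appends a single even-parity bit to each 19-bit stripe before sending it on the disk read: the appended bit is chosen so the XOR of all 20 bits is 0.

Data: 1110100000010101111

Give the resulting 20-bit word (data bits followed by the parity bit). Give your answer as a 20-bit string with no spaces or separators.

11101000000101011110

XOR of the 19 data bits: 1⊕1⊕1⊕0⊕1⊕0⊕0⊕0⊕0⊕0⊕0⊕1⊕0⊕1⊕0⊕1⊕1⊕1⊕1 = 0
Parity bit = 0 (so all 20 bits XOR to 0).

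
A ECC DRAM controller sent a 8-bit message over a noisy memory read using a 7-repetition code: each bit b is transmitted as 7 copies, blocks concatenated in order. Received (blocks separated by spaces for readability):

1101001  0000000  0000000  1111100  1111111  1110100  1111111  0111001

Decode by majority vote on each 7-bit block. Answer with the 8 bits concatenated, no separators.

Block 1 (1101001): 4 ones → 1
Block 2 (0000000): 0 ones → 0
Block 3 (0000000): 0 ones → 0
Block 4 (1111100): 5 ones → 1
Block 5 (1111111): 7 ones → 1
Block 6 (1110100): 4 ones → 1
Block 7 (1111111): 7 ones → 1
Block 8 (0111001): 4 ones → 1

10011111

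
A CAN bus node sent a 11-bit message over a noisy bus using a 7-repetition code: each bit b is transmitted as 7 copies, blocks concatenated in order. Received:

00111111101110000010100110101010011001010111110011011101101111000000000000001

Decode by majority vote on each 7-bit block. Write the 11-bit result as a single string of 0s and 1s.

11001011100

Block 1 (0011111): 5 ones → 1
Block 2 (1101110): 5 ones → 1
Block 3 (0000101): 2 ones → 0
Block 4 (0011010): 3 ones → 0
Block 5 (1010011): 4 ones → 1
Block 6 (0010101): 3 ones → 0
Block 7 (1111001): 5 ones → 1
Block 8 (1011101): 5 ones → 1
Block 9 (1011110): 5 ones → 1
Block 10 (0000000): 0 ones → 0
Block 11 (0000001): 1 one → 0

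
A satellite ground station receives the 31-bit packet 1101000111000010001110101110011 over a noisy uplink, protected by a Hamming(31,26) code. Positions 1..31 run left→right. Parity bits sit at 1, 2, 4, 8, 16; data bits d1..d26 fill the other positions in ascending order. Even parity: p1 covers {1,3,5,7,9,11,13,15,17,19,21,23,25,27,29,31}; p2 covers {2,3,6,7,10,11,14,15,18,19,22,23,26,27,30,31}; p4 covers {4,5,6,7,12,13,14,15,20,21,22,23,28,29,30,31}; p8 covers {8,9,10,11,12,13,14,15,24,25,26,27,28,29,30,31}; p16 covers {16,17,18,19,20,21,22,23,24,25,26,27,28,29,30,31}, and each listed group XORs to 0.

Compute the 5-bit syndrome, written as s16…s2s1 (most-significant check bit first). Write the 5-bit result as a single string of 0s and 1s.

11111

s1 (pos 1,3,5,7,9,11,13,15,17,19,21,23,25,27,29,31): 1⊕0⊕0⊕0⊕1⊕0⊕0⊕1⊕0⊕1⊕1⊕1⊕1⊕1⊕0⊕1 = 1
s2 (pos 2,3,6,7,10,11,14,15,18,19,22,23,26,27,30,31): 1⊕0⊕0⊕0⊕1⊕0⊕0⊕1⊕0⊕1⊕0⊕1⊕1⊕1⊕1⊕1 = 1
s4 (pos 4,5,6,7,12,13,14,15,20,21,22,23,28,29,30,31): 1⊕0⊕0⊕0⊕0⊕0⊕0⊕1⊕1⊕1⊕0⊕1⊕0⊕0⊕1⊕1 = 1
s8 (pos 8,9,10,11,12,13,14,15,24,25,26,27,28,29,30,31): 1⊕1⊕1⊕0⊕0⊕0⊕0⊕1⊕0⊕1⊕1⊕1⊕0⊕0⊕1⊕1 = 1
s16 (pos 16,17,18,19,20,21,22,23,24,25,26,27,28,29,30,31): 0⊕0⊕0⊕1⊕1⊕1⊕0⊕1⊕0⊕1⊕1⊕1⊕0⊕0⊕1⊕1 = 1
Syndrome s16…s1 = 11111 → error at position 31.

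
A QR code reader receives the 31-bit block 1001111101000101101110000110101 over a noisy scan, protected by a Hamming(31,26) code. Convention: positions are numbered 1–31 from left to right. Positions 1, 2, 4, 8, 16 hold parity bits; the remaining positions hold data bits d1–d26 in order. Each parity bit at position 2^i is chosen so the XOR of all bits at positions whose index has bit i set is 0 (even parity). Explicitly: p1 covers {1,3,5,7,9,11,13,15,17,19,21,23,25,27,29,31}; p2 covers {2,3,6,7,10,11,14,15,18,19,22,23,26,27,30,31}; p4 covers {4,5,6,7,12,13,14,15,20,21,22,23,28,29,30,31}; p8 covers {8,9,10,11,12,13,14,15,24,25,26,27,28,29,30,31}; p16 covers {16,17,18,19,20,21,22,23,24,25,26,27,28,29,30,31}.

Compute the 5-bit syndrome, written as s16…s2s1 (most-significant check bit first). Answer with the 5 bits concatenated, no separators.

s1 (pos 1,3,5,7,9,11,13,15,17,19,21,23,25,27,29,31): 1⊕0⊕1⊕1⊕0⊕0⊕0⊕0⊕1⊕1⊕1⊕0⊕0⊕1⊕1⊕1 = 1
s2 (pos 2,3,6,7,10,11,14,15,18,19,22,23,26,27,30,31): 0⊕0⊕1⊕1⊕1⊕0⊕1⊕0⊕0⊕1⊕0⊕0⊕1⊕1⊕0⊕1 = 0
s4 (pos 4,5,6,7,12,13,14,15,20,21,22,23,28,29,30,31): 1⊕1⊕1⊕1⊕0⊕0⊕1⊕0⊕1⊕1⊕0⊕0⊕0⊕1⊕0⊕1 = 1
s8 (pos 8,9,10,11,12,13,14,15,24,25,26,27,28,29,30,31): 1⊕0⊕1⊕0⊕0⊕0⊕1⊕0⊕0⊕0⊕1⊕1⊕0⊕1⊕0⊕1 = 1
s16 (pos 16,17,18,19,20,21,22,23,24,25,26,27,28,29,30,31): 1⊕1⊕0⊕1⊕1⊕1⊕0⊕0⊕0⊕0⊕1⊕1⊕0⊕1⊕0⊕1 = 1
Syndrome s16…s1 = 11101 → error at position 29.

11101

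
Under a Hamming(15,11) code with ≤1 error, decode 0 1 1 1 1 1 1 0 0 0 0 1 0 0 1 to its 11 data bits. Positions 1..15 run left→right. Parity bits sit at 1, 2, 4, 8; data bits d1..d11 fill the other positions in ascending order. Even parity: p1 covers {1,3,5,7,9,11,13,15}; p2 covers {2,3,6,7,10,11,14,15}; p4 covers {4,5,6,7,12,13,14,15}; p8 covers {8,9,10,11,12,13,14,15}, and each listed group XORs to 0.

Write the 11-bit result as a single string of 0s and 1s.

s1 (pos 1,3,5,7,9,11,13,15): 0⊕1⊕1⊕1⊕0⊕0⊕0⊕1 = 0
s2 (pos 2,3,6,7,10,11,14,15): 1⊕1⊕1⊕1⊕0⊕0⊕0⊕1 = 1
s4 (pos 4,5,6,7,12,13,14,15): 1⊕1⊕1⊕1⊕1⊕0⊕0⊕1 = 0
s8 (pos 8,9,10,11,12,13,14,15): 0⊕0⊕0⊕0⊕1⊕0⊕0⊕1 = 0
Syndrome s8…s1 = 0010 → error at position 2.
Flip position 2: 011111100001001 → 001111100001001
Read data bits from positions 3,5,6,7,9,10,11,12,13,14,15: 11110001001

11110001001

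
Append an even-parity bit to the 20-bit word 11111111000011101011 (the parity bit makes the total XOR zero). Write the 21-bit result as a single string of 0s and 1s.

111111110000111010110

XOR of the 20 data bits: 1⊕1⊕1⊕1⊕1⊕1⊕1⊕1⊕0⊕0⊕0⊕0⊕1⊕1⊕1⊕0⊕1⊕0⊕1⊕1 = 0
Parity bit = 0 (so all 21 bits XOR to 0).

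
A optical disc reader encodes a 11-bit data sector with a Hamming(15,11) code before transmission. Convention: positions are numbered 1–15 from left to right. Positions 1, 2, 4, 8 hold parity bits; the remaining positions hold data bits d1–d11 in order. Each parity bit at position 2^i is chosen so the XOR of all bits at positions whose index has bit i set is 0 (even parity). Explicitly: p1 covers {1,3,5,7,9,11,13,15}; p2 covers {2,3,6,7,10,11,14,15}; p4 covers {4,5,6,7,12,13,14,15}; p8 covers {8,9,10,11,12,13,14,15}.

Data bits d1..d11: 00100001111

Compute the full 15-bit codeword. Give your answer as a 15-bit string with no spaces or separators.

Place data at non-parity positions: p1 p2 0 p4 0 1 0 p8 0 0 0 1 1 1 1
p1 (pos 1,3,5,7,9,11,13,15): XOR of data positions = 0⊕0⊕0⊕0⊕0⊕1⊕1 = 0
p2 (pos 2,3,6,7,10,11,14,15): XOR of data positions = 0⊕1⊕0⊕0⊕0⊕1⊕1 = 1
p4 (pos 4,5,6,7,12,13,14,15): XOR of data positions = 0⊕1⊕0⊕1⊕1⊕1⊕1 = 1
p8 (pos 8,9,10,11,12,13,14,15): XOR of data positions = 0⊕0⊕0⊕1⊕1⊕1⊕1 = 0
Codeword: 010101000001111

010101000001111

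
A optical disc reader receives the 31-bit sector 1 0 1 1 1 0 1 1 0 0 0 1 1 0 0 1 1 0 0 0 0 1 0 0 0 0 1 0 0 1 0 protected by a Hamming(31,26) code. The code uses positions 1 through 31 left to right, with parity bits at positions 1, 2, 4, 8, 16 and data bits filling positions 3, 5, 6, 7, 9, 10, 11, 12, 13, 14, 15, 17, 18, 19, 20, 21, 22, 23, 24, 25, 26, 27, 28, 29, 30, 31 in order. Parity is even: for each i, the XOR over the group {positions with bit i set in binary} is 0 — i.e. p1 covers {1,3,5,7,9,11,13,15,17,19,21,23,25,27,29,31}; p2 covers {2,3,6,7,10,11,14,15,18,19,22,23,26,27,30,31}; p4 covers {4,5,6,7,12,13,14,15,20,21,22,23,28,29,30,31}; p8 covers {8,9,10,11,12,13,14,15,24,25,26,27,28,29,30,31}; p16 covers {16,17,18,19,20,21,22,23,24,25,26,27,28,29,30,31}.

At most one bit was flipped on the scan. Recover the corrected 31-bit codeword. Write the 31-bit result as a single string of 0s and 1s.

1011101100011001100001000010011

s1 (pos 1,3,5,7,9,11,13,15,17,19,21,23,25,27,29,31): 1⊕1⊕1⊕1⊕0⊕0⊕1⊕0⊕1⊕0⊕0⊕0⊕0⊕1⊕0⊕0 = 1
s2 (pos 2,3,6,7,10,11,14,15,18,19,22,23,26,27,30,31): 0⊕1⊕0⊕1⊕0⊕0⊕0⊕0⊕0⊕0⊕1⊕0⊕0⊕1⊕1⊕0 = 1
s4 (pos 4,5,6,7,12,13,14,15,20,21,22,23,28,29,30,31): 1⊕1⊕0⊕1⊕1⊕1⊕0⊕0⊕0⊕0⊕1⊕0⊕0⊕0⊕1⊕0 = 1
s8 (pos 8,9,10,11,12,13,14,15,24,25,26,27,28,29,30,31): 1⊕0⊕0⊕0⊕1⊕1⊕0⊕0⊕0⊕0⊕0⊕1⊕0⊕0⊕1⊕0 = 1
s16 (pos 16,17,18,19,20,21,22,23,24,25,26,27,28,29,30,31): 1⊕1⊕0⊕0⊕0⊕0⊕1⊕0⊕0⊕0⊕0⊕1⊕0⊕0⊕1⊕0 = 1
Syndrome s16…s1 = 11111 → error at position 31.
Flip position 31: 1011101100011001100001000010010 → 1011101100011001100001000010011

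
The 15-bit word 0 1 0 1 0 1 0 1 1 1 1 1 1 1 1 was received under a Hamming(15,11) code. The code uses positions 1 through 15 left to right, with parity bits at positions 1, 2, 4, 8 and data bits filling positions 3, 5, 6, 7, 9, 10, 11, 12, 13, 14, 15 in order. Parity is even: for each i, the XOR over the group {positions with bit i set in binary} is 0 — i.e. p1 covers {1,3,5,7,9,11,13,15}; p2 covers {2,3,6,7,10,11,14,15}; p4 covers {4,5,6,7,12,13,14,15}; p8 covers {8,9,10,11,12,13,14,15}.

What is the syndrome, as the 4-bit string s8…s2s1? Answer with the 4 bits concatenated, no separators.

s1 (pos 1,3,5,7,9,11,13,15): 0⊕0⊕0⊕0⊕1⊕1⊕1⊕1 = 0
s2 (pos 2,3,6,7,10,11,14,15): 1⊕0⊕1⊕0⊕1⊕1⊕1⊕1 = 0
s4 (pos 4,5,6,7,12,13,14,15): 1⊕0⊕1⊕0⊕1⊕1⊕1⊕1 = 0
s8 (pos 8,9,10,11,12,13,14,15): 1⊕1⊕1⊕1⊕1⊕1⊕1⊕1 = 0
Syndrome s8…s1 = 0000 → no error.

0000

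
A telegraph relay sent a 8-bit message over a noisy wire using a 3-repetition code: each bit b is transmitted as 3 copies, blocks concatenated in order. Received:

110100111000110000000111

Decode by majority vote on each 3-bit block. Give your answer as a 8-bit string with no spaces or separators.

Block 1 (110): 2 ones → 1
Block 2 (100): 1 one → 0
Block 3 (111): 3 ones → 1
Block 4 (000): 0 ones → 0
Block 5 (110): 2 ones → 1
Block 6 (000): 0 ones → 0
Block 7 (000): 0 ones → 0
Block 8 (111): 3 ones → 1

10101001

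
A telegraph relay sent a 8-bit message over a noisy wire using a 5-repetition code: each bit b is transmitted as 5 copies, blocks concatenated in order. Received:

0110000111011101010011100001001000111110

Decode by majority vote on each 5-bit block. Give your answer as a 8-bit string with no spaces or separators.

01101001

Block 1 (01100): 2 ones → 0
Block 2 (00111): 3 ones → 1
Block 3 (01110): 3 ones → 1
Block 4 (10100): 2 ones → 0
Block 5 (11100): 3 ones → 1
Block 6 (00100): 1 one → 0
Block 7 (10001): 2 ones → 0
Block 8 (11110): 4 ones → 1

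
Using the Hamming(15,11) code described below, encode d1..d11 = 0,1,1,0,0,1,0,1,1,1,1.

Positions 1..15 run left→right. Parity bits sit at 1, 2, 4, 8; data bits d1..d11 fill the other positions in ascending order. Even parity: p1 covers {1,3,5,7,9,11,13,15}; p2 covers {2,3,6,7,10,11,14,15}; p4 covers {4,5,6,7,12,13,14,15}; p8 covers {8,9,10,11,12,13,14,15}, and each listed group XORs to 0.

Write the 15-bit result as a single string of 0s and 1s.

Place data at non-parity positions: p1 p2 0 p4 1 1 0 p8 0 1 0 1 1 1 1
p1 (pos 1,3,5,7,9,11,13,15): XOR of data positions = 0⊕1⊕0⊕0⊕0⊕1⊕1 = 1
p2 (pos 2,3,6,7,10,11,14,15): XOR of data positions = 0⊕1⊕0⊕1⊕0⊕1⊕1 = 0
p4 (pos 4,5,6,7,12,13,14,15): XOR of data positions = 1⊕1⊕0⊕1⊕1⊕1⊕1 = 0
p8 (pos 8,9,10,11,12,13,14,15): XOR of data positions = 0⊕1⊕0⊕1⊕1⊕1⊕1 = 1
Codeword: 100011010101111

100011010101111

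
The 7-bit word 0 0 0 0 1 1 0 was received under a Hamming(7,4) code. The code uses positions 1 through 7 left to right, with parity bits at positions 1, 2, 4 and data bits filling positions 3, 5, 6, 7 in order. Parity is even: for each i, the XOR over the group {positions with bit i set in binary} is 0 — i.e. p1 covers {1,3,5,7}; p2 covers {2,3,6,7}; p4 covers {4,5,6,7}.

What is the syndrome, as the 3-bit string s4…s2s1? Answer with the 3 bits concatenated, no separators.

s1 (pos 1,3,5,7): 0⊕0⊕1⊕0 = 1
s2 (pos 2,3,6,7): 0⊕0⊕1⊕0 = 1
s4 (pos 4,5,6,7): 0⊕1⊕1⊕0 = 0
Syndrome s4…s1 = 011 → error at position 3.

011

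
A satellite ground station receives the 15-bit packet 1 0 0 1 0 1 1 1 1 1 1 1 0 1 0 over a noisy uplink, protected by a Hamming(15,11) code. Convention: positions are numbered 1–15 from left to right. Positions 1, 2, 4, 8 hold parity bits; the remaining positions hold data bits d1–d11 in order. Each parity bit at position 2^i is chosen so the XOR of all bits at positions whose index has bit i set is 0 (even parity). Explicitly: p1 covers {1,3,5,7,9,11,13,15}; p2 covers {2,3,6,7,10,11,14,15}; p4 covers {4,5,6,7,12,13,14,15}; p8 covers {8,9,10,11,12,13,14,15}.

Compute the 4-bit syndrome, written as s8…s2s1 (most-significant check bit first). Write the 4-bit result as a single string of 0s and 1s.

0110

s1 (pos 1,3,5,7,9,11,13,15): 1⊕0⊕0⊕1⊕1⊕1⊕0⊕0 = 0
s2 (pos 2,3,6,7,10,11,14,15): 0⊕0⊕1⊕1⊕1⊕1⊕1⊕0 = 1
s4 (pos 4,5,6,7,12,13,14,15): 1⊕0⊕1⊕1⊕1⊕0⊕1⊕0 = 1
s8 (pos 8,9,10,11,12,13,14,15): 1⊕1⊕1⊕1⊕1⊕0⊕1⊕0 = 0
Syndrome s8…s1 = 0110 → error at position 6.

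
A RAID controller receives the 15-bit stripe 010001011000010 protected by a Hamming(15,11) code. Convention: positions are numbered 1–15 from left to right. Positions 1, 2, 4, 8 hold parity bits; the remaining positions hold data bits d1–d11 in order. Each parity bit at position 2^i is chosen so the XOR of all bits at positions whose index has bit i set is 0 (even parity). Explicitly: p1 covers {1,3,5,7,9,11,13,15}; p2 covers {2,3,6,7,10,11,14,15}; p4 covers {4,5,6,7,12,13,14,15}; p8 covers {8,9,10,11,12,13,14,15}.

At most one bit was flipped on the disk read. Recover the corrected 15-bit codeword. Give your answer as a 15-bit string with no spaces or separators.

010001011010010

s1 (pos 1,3,5,7,9,11,13,15): 0⊕0⊕0⊕0⊕1⊕0⊕0⊕0 = 1
s2 (pos 2,3,6,7,10,11,14,15): 1⊕0⊕1⊕0⊕0⊕0⊕1⊕0 = 1
s4 (pos 4,5,6,7,12,13,14,15): 0⊕0⊕1⊕0⊕0⊕0⊕1⊕0 = 0
s8 (pos 8,9,10,11,12,13,14,15): 1⊕1⊕0⊕0⊕0⊕0⊕1⊕0 = 1
Syndrome s8…s1 = 1011 → error at position 11.
Flip position 11: 010001011000010 → 010001011010010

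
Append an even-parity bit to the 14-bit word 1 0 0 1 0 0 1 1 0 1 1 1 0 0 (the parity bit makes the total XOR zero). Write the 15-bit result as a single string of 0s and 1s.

100100110111001

XOR of the 14 data bits: 1⊕0⊕0⊕1⊕0⊕0⊕1⊕1⊕0⊕1⊕1⊕1⊕0⊕0 = 1
Parity bit = 1 (so all 15 bits XOR to 0).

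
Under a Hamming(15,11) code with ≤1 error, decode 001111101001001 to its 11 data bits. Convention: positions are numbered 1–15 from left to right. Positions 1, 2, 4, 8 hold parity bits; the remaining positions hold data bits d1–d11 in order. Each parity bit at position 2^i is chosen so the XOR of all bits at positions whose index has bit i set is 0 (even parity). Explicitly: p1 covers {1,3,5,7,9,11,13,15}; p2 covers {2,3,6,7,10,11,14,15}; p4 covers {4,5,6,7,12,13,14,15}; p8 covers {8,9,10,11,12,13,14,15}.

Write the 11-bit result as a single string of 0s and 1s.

11110001001

s1 (pos 1,3,5,7,9,11,13,15): 0⊕1⊕1⊕1⊕1⊕0⊕0⊕1 = 1
s2 (pos 2,3,6,7,10,11,14,15): 0⊕1⊕1⊕1⊕0⊕0⊕0⊕1 = 0
s4 (pos 4,5,6,7,12,13,14,15): 1⊕1⊕1⊕1⊕1⊕0⊕0⊕1 = 0
s8 (pos 8,9,10,11,12,13,14,15): 0⊕1⊕0⊕0⊕1⊕0⊕0⊕1 = 1
Syndrome s8…s1 = 1001 → error at position 9.
Flip position 9: 001111101001001 → 001111100001001
Read data bits from positions 3,5,6,7,9,10,11,12,13,14,15: 11110001001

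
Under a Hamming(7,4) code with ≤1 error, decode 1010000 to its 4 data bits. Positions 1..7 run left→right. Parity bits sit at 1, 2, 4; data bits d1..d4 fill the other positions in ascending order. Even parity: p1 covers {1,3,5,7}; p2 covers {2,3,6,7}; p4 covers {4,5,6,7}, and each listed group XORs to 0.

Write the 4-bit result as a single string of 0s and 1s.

s1 (pos 1,3,5,7): 1⊕1⊕0⊕0 = 0
s2 (pos 2,3,6,7): 0⊕1⊕0⊕0 = 1
s4 (pos 4,5,6,7): 0⊕0⊕0⊕0 = 0
Syndrome s4…s1 = 010 → error at position 2.
Flip position 2: 1010000 → 1110000
Read data bits from positions 3,5,6,7: 1000

1000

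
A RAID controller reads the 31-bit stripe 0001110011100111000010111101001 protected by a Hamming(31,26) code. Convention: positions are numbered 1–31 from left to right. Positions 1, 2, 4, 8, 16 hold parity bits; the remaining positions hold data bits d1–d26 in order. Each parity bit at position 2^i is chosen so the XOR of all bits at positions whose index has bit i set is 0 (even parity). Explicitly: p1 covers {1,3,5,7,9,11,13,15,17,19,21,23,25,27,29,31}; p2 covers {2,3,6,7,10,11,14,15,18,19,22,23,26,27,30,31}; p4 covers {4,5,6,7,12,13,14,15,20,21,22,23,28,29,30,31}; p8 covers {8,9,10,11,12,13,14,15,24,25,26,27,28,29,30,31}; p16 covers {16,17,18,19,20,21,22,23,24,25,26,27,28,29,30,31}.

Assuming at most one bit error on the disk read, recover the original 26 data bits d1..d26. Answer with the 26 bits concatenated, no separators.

s1 (pos 1,3,5,7,9,11,13,15,17,19,21,23,25,27,29,31): 0⊕0⊕1⊕0⊕1⊕1⊕0⊕1⊕0⊕0⊕1⊕1⊕1⊕0⊕0⊕1 = 0
s2 (pos 2,3,6,7,10,11,14,15,18,19,22,23,26,27,30,31): 0⊕0⊕1⊕0⊕1⊕1⊕1⊕1⊕0⊕0⊕0⊕1⊕1⊕0⊕0⊕1 = 0
s4 (pos 4,5,6,7,12,13,14,15,20,21,22,23,28,29,30,31): 1⊕1⊕1⊕0⊕0⊕0⊕1⊕1⊕0⊕1⊕0⊕1⊕1⊕0⊕0⊕1 = 1
s8 (pos 8,9,10,11,12,13,14,15,24,25,26,27,28,29,30,31): 0⊕1⊕1⊕1⊕0⊕0⊕1⊕1⊕1⊕1⊕1⊕0⊕1⊕0⊕0⊕1 = 0
s16 (pos 16,17,18,19,20,21,22,23,24,25,26,27,28,29,30,31): 1⊕0⊕0⊕0⊕0⊕1⊕0⊕1⊕1⊕1⊕1⊕0⊕1⊕0⊕0⊕1 = 0
Syndrome s16…s1 = 00100 → error at position 4.
Flip position 4: 0001110011100111000010111101001 → 0000110011100111000010111101001
Read data bits from positions 3,5,6,7,9,10,11,12,13,14,15,17,18,19,20,21,22,23,24,25,26,27,28,29,30,31: 01101110011000010111101001

01101110011000010111101001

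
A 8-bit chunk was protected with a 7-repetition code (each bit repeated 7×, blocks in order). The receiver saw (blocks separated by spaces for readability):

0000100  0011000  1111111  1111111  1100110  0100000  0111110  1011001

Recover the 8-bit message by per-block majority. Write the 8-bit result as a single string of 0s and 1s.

Block 1 (0000100): 1 one → 0
Block 2 (0011000): 2 ones → 0
Block 3 (1111111): 7 ones → 1
Block 4 (1111111): 7 ones → 1
Block 5 (1100110): 4 ones → 1
Block 6 (0100000): 1 one → 0
Block 7 (0111110): 5 ones → 1
Block 8 (1011001): 4 ones → 1

00111011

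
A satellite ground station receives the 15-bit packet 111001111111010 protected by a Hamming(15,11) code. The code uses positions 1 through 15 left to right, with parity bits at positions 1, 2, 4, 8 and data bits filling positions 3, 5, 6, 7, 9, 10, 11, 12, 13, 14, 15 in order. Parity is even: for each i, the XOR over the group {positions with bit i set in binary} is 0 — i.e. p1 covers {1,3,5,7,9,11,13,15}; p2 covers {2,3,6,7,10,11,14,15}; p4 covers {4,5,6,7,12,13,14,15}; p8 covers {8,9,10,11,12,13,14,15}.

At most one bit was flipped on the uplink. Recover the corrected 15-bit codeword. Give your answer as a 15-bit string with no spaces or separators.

110001111111010

s1 (pos 1,3,5,7,9,11,13,15): 1⊕1⊕0⊕1⊕1⊕1⊕0⊕0 = 1
s2 (pos 2,3,6,7,10,11,14,15): 1⊕1⊕1⊕1⊕1⊕1⊕1⊕0 = 1
s4 (pos 4,5,6,7,12,13,14,15): 0⊕0⊕1⊕1⊕1⊕0⊕1⊕0 = 0
s8 (pos 8,9,10,11,12,13,14,15): 1⊕1⊕1⊕1⊕1⊕0⊕1⊕0 = 0
Syndrome s8…s1 = 0011 → error at position 3.
Flip position 3: 111001111111010 → 110001111111010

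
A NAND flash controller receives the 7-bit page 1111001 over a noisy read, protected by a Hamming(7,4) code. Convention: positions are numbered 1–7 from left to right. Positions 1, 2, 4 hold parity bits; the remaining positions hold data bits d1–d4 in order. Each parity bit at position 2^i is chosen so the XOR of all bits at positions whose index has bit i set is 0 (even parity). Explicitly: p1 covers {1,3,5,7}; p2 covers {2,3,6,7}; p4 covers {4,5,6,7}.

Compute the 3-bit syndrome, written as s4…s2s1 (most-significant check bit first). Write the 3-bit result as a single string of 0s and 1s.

011

s1 (pos 1,3,5,7): 1⊕1⊕0⊕1 = 1
s2 (pos 2,3,6,7): 1⊕1⊕0⊕1 = 1
s4 (pos 4,5,6,7): 1⊕0⊕0⊕1 = 0
Syndrome s4…s1 = 011 → error at position 3.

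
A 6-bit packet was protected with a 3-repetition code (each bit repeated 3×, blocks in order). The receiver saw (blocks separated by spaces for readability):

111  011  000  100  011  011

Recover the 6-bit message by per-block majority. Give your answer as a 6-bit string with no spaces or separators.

Block 1 (111): 3 ones → 1
Block 2 (011): 2 ones → 1
Block 3 (000): 0 ones → 0
Block 4 (100): 1 one → 0
Block 5 (011): 2 ones → 1
Block 6 (011): 2 ones → 1

110011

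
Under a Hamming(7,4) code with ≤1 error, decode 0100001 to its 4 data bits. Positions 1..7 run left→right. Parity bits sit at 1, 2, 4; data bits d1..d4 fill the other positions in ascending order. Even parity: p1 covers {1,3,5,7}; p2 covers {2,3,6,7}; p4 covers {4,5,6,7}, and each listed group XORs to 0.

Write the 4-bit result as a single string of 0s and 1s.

0101

s1 (pos 1,3,5,7): 0⊕0⊕0⊕1 = 1
s2 (pos 2,3,6,7): 1⊕0⊕0⊕1 = 0
s4 (pos 4,5,6,7): 0⊕0⊕0⊕1 = 1
Syndrome s4…s1 = 101 → error at position 5.
Flip position 5: 0100001 → 0100101
Read data bits from positions 3,5,6,7: 0101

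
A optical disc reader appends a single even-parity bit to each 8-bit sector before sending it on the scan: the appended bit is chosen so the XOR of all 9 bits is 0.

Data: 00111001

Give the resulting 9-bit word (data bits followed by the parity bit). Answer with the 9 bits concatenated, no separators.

001110010

XOR of the 8 data bits: 0⊕0⊕1⊕1⊕1⊕0⊕0⊕1 = 0
Parity bit = 0 (so all 9 bits XOR to 0).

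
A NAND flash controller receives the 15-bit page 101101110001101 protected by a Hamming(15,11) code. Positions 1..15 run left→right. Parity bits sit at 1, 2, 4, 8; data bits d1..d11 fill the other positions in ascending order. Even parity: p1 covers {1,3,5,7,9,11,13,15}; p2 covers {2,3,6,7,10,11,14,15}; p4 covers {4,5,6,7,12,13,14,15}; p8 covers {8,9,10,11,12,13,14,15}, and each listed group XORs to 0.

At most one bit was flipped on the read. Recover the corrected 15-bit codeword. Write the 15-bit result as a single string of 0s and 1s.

s1 (pos 1,3,5,7,9,11,13,15): 1⊕1⊕0⊕1⊕0⊕0⊕1⊕1 = 1
s2 (pos 2,3,6,7,10,11,14,15): 0⊕1⊕1⊕1⊕0⊕0⊕0⊕1 = 0
s4 (pos 4,5,6,7,12,13,14,15): 1⊕0⊕1⊕1⊕1⊕1⊕0⊕1 = 0
s8 (pos 8,9,10,11,12,13,14,15): 1⊕0⊕0⊕0⊕1⊕1⊕0⊕1 = 0
Syndrome s8…s1 = 0001 → error at position 1.
Flip position 1: 101101110001101 → 001101110001101

001101110001101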